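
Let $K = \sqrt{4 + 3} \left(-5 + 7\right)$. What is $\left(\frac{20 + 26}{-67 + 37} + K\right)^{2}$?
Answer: $\frac{6829}{225} - \frac{92 \sqrt{7}}{15} \approx 14.124$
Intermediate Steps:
$K = 2 \sqrt{7}$ ($K = \sqrt{7} \cdot 2 = 2 \sqrt{7} \approx 5.2915$)
$\left(\frac{20 + 26}{-67 + 37} + K\right)^{2} = \left(\frac{20 + 26}{-67 + 37} + 2 \sqrt{7}\right)^{2} = \left(\frac{46}{-30} + 2 \sqrt{7}\right)^{2} = \left(46 \left(- \frac{1}{30}\right) + 2 \sqrt{7}\right)^{2} = \left(- \frac{23}{15} + 2 \sqrt{7}\right)^{2}$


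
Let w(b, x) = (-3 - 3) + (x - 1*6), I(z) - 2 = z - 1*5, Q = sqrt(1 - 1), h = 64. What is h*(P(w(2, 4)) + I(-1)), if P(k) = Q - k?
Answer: 256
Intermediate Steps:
Q = 0 (Q = sqrt(0) = 0)
I(z) = -3 + z (I(z) = 2 + (z - 1*5) = 2 + (z - 5) = 2 + (-5 + z) = -3 + z)
w(b, x) = -12 + x (w(b, x) = -6 + (x - 6) = -6 + (-6 + x) = -12 + x)
P(k) = -k (P(k) = 0 - k = -k)
h*(P(w(2, 4)) + I(-1)) = 64*(-(-12 + 4) + (-3 - 1)) = 64*(-1*(-8) - 4) = 64*(8 - 4) = 64*4 = 256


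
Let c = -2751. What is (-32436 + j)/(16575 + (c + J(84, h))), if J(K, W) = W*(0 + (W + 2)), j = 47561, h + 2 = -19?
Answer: 1375/1293 ≈ 1.0634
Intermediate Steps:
h = -21 (h = -2 - 19 = -21)
J(K, W) = W*(2 + W) (J(K, W) = W*(0 + (2 + W)) = W*(2 + W))
(-32436 + j)/(16575 + (c + J(84, h))) = (-32436 + 47561)/(16575 + (-2751 - 21*(2 - 21))) = 15125/(16575 + (-2751 - 21*(-19))) = 15125/(16575 + (-2751 + 399)) = 15125/(16575 - 2352) = 15125/14223 = 15125*(1/14223) = 1375/1293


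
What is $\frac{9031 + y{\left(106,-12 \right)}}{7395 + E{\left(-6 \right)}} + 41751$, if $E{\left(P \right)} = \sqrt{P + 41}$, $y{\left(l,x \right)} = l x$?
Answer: $\frac{456650429259}{10937198} - \frac{7759 \sqrt{35}}{54685990} \approx 41752.0$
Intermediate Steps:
$E{\left(P \right)} = \sqrt{41 + P}$
$\frac{9031 + y{\left(106,-12 \right)}}{7395 + E{\left(-6 \right)}} + 41751 = \frac{9031 + 106 \left(-12\right)}{7395 + \sqrt{41 - 6}} + 41751 = \frac{9031 - 1272}{7395 + \sqrt{35}} + 41751 = \frac{7759}{7395 + \sqrt{35}} + 41751 = 41751 + \frac{7759}{7395 + \sqrt{35}}$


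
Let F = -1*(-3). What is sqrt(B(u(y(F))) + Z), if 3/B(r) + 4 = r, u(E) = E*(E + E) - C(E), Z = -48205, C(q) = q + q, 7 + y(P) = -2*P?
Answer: I*sqrt(173537970)/60 ≈ 219.56*I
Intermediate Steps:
F = 3
y(P) = -7 - 2*P
C(q) = 2*q
u(E) = -2*E + 2*E**2 (u(E) = E*(E + E) - 2*E = E*(2*E) - 2*E = 2*E**2 - 2*E = -2*E + 2*E**2)
B(r) = 3/(-4 + r)
sqrt(B(u(y(F))) + Z) = sqrt(3/(-4 + 2*(-7 - 2*3)*(-1 + (-7 - 2*3))) - 48205) = sqrt(3/(-4 + 2*(-7 - 6)*(-1 + (-7 - 6))) - 48205) = sqrt(3/(-4 + 2*(-13)*(-1 - 13)) - 48205) = sqrt(3/(-4 + 2*(-13)*(-14)) - 48205) = sqrt(3/(-4 + 364) - 48205) = sqrt(3/360 - 48205) = sqrt(3*(1/360) - 48205) = sqrt(1/120 - 48205) = sqrt(-5784599/120) = I*sqrt(173537970)/60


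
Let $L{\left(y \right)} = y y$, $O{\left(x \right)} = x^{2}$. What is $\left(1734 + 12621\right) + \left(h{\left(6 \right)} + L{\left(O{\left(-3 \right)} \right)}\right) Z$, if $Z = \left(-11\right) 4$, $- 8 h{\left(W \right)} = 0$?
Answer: $10791$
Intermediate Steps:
$h{\left(W \right)} = 0$ ($h{\left(W \right)} = \left(- \frac{1}{8}\right) 0 = 0$)
$L{\left(y \right)} = y^{2}$
$Z = -44$
$\left(1734 + 12621\right) + \left(h{\left(6 \right)} + L{\left(O{\left(-3 \right)} \right)}\right) Z = \left(1734 + 12621\right) + \left(0 + \left(\left(-3\right)^{2}\right)^{2}\right) \left(-44\right) = 14355 + \left(0 + 9^{2}\right) \left(-44\right) = 14355 + \left(0 + 81\right) \left(-44\right) = 14355 + 81 \left(-44\right) = 14355 - 3564 = 10791$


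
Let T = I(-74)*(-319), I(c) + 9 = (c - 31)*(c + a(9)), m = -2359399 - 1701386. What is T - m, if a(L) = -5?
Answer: 1417551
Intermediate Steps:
m = -4060785
I(c) = -9 + (-31 + c)*(-5 + c) (I(c) = -9 + (c - 31)*(c - 5) = -9 + (-31 + c)*(-5 + c))
T = -2643234 (T = (146 + (-74)² - 36*(-74))*(-319) = (146 + 5476 + 2664)*(-319) = 8286*(-319) = -2643234)
T - m = -2643234 - 1*(-4060785) = -2643234 + 4060785 = 1417551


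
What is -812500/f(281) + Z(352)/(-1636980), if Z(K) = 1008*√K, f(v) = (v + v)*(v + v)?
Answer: -203125/78961 - 336*√22/136415 ≈ -2.5840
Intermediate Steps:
f(v) = 4*v² (f(v) = (2*v)*(2*v) = 4*v²)
-812500/f(281) + Z(352)/(-1636980) = -812500/(4*281²) + (1008*√352)/(-1636980) = -812500/(4*78961) + (1008*(4*√22))*(-1/1636980) = -812500/315844 + (4032*√22)*(-1/1636980) = -812500*1/315844 - 336*√22/136415 = -203125/78961 - 336*√22/136415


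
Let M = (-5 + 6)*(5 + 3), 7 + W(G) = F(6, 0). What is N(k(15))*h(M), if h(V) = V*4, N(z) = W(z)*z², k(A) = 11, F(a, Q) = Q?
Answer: -27104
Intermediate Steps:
W(G) = -7 (W(G) = -7 + 0 = -7)
N(z) = -7*z²
M = 8 (M = 1*8 = 8)
h(V) = 4*V
N(k(15))*h(M) = (-7*11²)*(4*8) = -7*121*32 = -847*32 = -27104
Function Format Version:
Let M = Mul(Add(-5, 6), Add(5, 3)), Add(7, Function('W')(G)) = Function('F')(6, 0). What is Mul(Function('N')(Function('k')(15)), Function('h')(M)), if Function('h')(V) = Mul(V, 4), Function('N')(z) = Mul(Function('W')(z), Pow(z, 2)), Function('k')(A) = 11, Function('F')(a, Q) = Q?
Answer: -27104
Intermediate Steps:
Function('W')(G) = -7 (Function('W')(G) = Add(-7, 0) = -7)
Function('N')(z) = Mul(-7, Pow(z, 2))
M = 8 (M = Mul(1, 8) = 8)
Function('h')(V) = Mul(4, V)
Mul(Function('N')(Function('k')(15)), Function('h')(M)) = Mul(Mul(-7, Pow(11, 2)), Mul(4, 8)) = Mul(Mul(-7, 121), 32) = Mul(-847, 32) = -27104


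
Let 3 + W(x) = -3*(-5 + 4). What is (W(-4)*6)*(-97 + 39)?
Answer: 0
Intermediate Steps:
W(x) = 0 (W(x) = -3 - 3*(-5 + 4) = -3 - 3*(-1) = -3 + 3 = 0)
(W(-4)*6)*(-97 + 39) = (0*6)*(-97 + 39) = 0*(-58) = 0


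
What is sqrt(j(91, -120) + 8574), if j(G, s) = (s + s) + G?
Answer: 5*sqrt(337) ≈ 91.788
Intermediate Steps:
j(G, s) = G + 2*s (j(G, s) = 2*s + G = G + 2*s)
sqrt(j(91, -120) + 8574) = sqrt((91 + 2*(-120)) + 8574) = sqrt((91 - 240) + 8574) = sqrt(-149 + 8574) = sqrt(8425) = 5*sqrt(337)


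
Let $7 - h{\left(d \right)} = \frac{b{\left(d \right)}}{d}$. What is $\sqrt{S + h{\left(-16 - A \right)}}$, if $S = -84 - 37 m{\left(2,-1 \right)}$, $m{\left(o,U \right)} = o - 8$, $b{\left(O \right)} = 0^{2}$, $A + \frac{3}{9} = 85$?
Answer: $\sqrt{145} \approx 12.042$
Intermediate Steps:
$A = \frac{254}{3}$ ($A = - \frac{1}{3} + 85 = \frac{254}{3} \approx 84.667$)
$b{\left(O \right)} = 0$
$m{\left(o,U \right)} = -8 + o$
$S = 138$ ($S = -84 - 37 \left(-8 + 2\right) = -84 - -222 = -84 + 222 = 138$)
$h{\left(d \right)} = 7$ ($h{\left(d \right)} = 7 - \frac{0}{d} = 7 - 0 = 7 + 0 = 7$)
$\sqrt{S + h{\left(-16 - A \right)}} = \sqrt{138 + 7} = \sqrt{145}$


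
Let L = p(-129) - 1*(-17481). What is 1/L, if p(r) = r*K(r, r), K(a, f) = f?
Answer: 1/34122 ≈ 2.9307e-5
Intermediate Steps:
p(r) = r² (p(r) = r*r = r²)
L = 34122 (L = (-129)² - 1*(-17481) = 16641 + 17481 = 34122)
1/L = 1/34122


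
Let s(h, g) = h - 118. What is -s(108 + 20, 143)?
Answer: -10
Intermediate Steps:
s(h, g) = -118 + h
-s(108 + 20, 143) = -(-118 + (108 + 20)) = -(-118 + 128) = -1*10 = -10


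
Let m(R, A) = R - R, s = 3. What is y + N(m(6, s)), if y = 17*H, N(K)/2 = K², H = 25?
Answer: 425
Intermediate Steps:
m(R, A) = 0
N(K) = 2*K²
y = 425 (y = 17*25 = 425)
y + N(m(6, s)) = 425 + 2*0² = 425 + 2*0 = 425 + 0 = 425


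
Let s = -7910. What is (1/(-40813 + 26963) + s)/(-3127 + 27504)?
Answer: -109553501/337621450 ≈ -0.32449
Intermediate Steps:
(1/(-40813 + 26963) + s)/(-3127 + 27504) = (1/(-40813 + 26963) - 7910)/(-3127 + 27504) = (1/(-13850) - 7910)/24377 = (-1/13850 - 7910)*(1/24377) = -109553501/13850*1/24377 = -109553501/337621450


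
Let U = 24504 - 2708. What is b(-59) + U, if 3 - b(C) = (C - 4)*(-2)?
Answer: 21673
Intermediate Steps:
b(C) = -5 + 2*C (b(C) = 3 - (C - 4)*(-2) = 3 - (-4 + C)*(-2) = 3 - (8 - 2*C) = 3 + (-8 + 2*C) = -5 + 2*C)
U = 21796
b(-59) + U = (-5 + 2*(-59)) + 21796 = (-5 - 118) + 21796 = -123 + 21796 = 21673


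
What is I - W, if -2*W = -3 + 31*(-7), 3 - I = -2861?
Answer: 2754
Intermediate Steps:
I = 2864 (I = 3 - 1*(-2861) = 3 + 2861 = 2864)
W = 110 (W = -(-3 + 31*(-7))/2 = -(-3 - 217)/2 = -½*(-220) = 110)
I - W = 2864 - 1*110 = 2864 - 110 = 2754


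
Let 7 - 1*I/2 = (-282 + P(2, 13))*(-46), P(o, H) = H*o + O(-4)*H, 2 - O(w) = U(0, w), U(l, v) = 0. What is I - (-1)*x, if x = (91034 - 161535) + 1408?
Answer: -90239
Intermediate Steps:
O(w) = 2 (O(w) = 2 - 1*0 = 2 + 0 = 2)
P(o, H) = 2*H + H*o (P(o, H) = H*o + 2*H = 2*H + H*o)
x = -69093 (x = -70501 + 1408 = -69093)
I = -21146 (I = 14 - 2*(-282 + 13*(2 + 2))*(-46) = 14 - 2*(-282 + 13*4)*(-46) = 14 - 2*(-282 + 52)*(-46) = 14 - (-460)*(-46) = 14 - 2*10580 = 14 - 21160 = -21146)
I - (-1)*x = -21146 - (-1)*(-69093) = -21146 - 1*69093 = -21146 - 69093 = -90239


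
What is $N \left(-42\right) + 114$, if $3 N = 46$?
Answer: $-530$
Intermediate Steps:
$N = \frac{46}{3}$ ($N = \frac{1}{3} \cdot 46 = \frac{46}{3} \approx 15.333$)
$N \left(-42\right) + 114 = \frac{46}{3} \left(-42\right) + 114 = -644 + 114 = -530$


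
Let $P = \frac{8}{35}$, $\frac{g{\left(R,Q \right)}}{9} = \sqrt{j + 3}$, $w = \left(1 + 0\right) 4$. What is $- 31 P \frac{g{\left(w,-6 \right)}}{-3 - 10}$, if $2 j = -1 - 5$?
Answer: $0$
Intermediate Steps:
$j = -3$ ($j = \frac{-1 - 5}{2} = \frac{1}{2} \left(-6\right) = -3$)
$w = 4$ ($w = 1 \cdot 4 = 4$)
$g{\left(R,Q \right)} = 0$ ($g{\left(R,Q \right)} = 9 \sqrt{-3 + 3} = 9 \sqrt{0} = 9 \cdot 0 = 0$)
$P = \frac{8}{35}$ ($P = 8 \cdot \frac{1}{35} = \frac{8}{35} \approx 0.22857$)
$- 31 P \frac{g{\left(w,-6 \right)}}{-3 - 10} = \left(-31\right) \frac{8}{35} \frac{0}{-3 - 10} = - \frac{248 \frac{0}{-13}}{35} = - \frac{248 \cdot 0 \left(- \frac{1}{13}\right)}{35} = \left(- \frac{248}{35}\right) 0 = 0$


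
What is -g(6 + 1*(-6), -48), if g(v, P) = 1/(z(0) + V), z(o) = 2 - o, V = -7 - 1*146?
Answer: 1/151 ≈ 0.0066225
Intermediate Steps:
V = -153 (V = -7 - 146 = -153)
g(v, P) = -1/151 (g(v, P) = 1/((2 - 1*0) - 153) = 1/((2 + 0) - 153) = 1/(2 - 153) = 1/(-151) = -1/151)
-g(6 + 1*(-6), -48) = -1*(-1/151) = 1/151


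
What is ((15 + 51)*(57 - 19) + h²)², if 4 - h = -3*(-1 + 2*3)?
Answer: 8231161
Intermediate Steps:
h = 19 (h = 4 - (-3)*(-1 + 2*3) = 4 - (-3)*(-1 + 6) = 4 - (-3)*5 = 4 - 1*(-15) = 4 + 15 = 19)
((15 + 51)*(57 - 19) + h²)² = ((15 + 51)*(57 - 19) + 19²)² = (66*38 + 361)² = (2508 + 361)² = 2869² = 8231161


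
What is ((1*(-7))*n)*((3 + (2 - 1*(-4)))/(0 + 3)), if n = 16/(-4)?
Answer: 84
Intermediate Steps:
n = -4 (n = 16*(-1/4) = -4)
((1*(-7))*n)*((3 + (2 - 1*(-4)))/(0 + 3)) = ((1*(-7))*(-4))*((3 + (2 - 1*(-4)))/(0 + 3)) = (-7*(-4))*((3 + (2 + 4))/3) = 28*((3 + 6)*(1/3)) = 28*(9*(1/3)) = 28*3 = 84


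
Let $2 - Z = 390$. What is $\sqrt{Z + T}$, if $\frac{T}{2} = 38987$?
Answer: $\sqrt{77586} \approx 278.54$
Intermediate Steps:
$Z = -388$ ($Z = 2 - 390 = -388$)
$T = 77974$ ($T = 2 \cdot 38987 = 77974$)
$\sqrt{Z + T} = \sqrt{-388 + 77974} = \sqrt{77586}$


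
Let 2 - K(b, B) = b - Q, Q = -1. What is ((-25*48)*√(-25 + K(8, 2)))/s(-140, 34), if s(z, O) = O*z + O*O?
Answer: 1200*I*√2/901 ≈ 1.8835*I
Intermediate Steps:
s(z, O) = O² + O*z (s(z, O) = O*z + O² = O² + O*z)
K(b, B) = 1 - b (K(b, B) = 2 - (b - 1*(-1)) = 2 - (b + 1) = 2 - (1 + b) = 2 + (-1 - b) = 1 - b)
((-25*48)*√(-25 + K(8, 2)))/s(-140, 34) = ((-25*48)*√(-25 + (1 - 1*8)))/((34*(34 - 140))) = (-1200*√(-25 + (1 - 8)))/((34*(-106))) = -1200*√(-25 - 7)/(-3604) = -4800*I*√2*(-1/3604) = 1200*I*√2/901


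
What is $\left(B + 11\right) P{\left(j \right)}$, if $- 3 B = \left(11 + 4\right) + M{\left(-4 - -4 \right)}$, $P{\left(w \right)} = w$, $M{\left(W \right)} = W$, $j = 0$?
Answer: $0$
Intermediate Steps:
$B = -5$ ($B = - \frac{\left(11 + 4\right) - 0}{3} = - \frac{15 + \left(-4 + 4\right)}{3} = - \frac{15 + 0}{3} = \left(- \frac{1}{3}\right) 15 = -5$)
$\left(B + 11\right) P{\left(j \right)} = \left(-5 + 11\right) 0 = 6 \cdot 0 = 0$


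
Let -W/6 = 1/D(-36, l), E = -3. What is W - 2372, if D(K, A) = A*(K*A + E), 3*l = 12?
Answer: -232455/98 ≈ -2372.0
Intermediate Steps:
l = 4 (l = (⅓)*12 = 4)
D(K, A) = A*(-3 + A*K) (D(K, A) = A*(K*A - 3) = A*(A*K - 3) = A*(-3 + A*K))
W = 1/98 (W = -6*1/(4*(-3 + 4*(-36))) = -6*1/(4*(-3 - 144)) = -6/(4*(-147)) = -6/(-588) = -6*(-1/588) = 1/98 ≈ 0.010204)
W - 2372 = 1/98 - 2372 = -232455/98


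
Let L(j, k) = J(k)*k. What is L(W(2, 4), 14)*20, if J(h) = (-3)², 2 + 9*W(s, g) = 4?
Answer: 2520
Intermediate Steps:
W(s, g) = 2/9 (W(s, g) = -2/9 + (⅑)*4 = -2/9 + 4/9 = 2/9)
J(h) = 9
L(j, k) = 9*k
L(W(2, 4), 14)*20 = (9*14)*20 = 126*20 = 2520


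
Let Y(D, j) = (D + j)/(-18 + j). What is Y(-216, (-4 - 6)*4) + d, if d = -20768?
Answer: -602144/29 ≈ -20764.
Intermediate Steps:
Y(D, j) = (D + j)/(-18 + j)
Y(-216, (-4 - 6)*4) + d = (-216 + (-4 - 6)*4)/(-18 + (-4 - 6)*4) - 20768 = (-216 - 10*4)/(-18 - 10*4) - 20768 = (-216 - 40)/(-18 - 40) - 20768 = -256/(-58) - 20768 = -1/58*(-256) - 20768 = 128/29 - 20768 = -602144/29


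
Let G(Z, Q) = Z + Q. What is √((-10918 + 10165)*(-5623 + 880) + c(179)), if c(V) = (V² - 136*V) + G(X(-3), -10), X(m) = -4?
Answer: √3579162 ≈ 1891.9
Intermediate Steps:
G(Z, Q) = Q + Z
c(V) = -14 + V² - 136*V (c(V) = (V² - 136*V) + (-10 - 4) = (V² - 136*V) - 14 = -14 + V² - 136*V)
√((-10918 + 10165)*(-5623 + 880) + c(179)) = √((-10918 + 10165)*(-5623 + 880) + (-14 + 179² - 136*179)) = √(-753*(-4743) + (-14 + 32041 - 24344)) = √(3571479 + 7683) = √3579162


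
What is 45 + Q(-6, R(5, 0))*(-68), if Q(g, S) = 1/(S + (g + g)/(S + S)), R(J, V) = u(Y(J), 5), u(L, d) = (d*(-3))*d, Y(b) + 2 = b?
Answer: 85985/1873 ≈ 45.908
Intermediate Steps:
Y(b) = -2 + b
u(L, d) = -3*d² (u(L, d) = (-3*d)*d = -3*d²)
R(J, V) = -75 (R(J, V) = -3*5² = -3*25 = -75)
Q(g, S) = 1/(S + g/S) (Q(g, S) = 1/(S + (2*g)/((2*S))) = 1/(S + (2*g)*(1/(2*S))) = 1/(S + g/S))
45 + Q(-6, R(5, 0))*(-68) = 45 - 75/(-6 + (-75)²)*(-68) = 45 - 75/(-6 + 5625)*(-68) = 45 - 75/5619*(-68) = 45 - 75*1/5619*(-68) = 45 - 25/1873*(-68) = 45 + 1700/1873 = 85985/1873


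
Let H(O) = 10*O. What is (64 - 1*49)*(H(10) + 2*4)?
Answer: 1620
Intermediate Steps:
(64 - 1*49)*(H(10) + 2*4) = (64 - 1*49)*(10*10 + 2*4) = (64 - 49)*(100 + 8) = 15*108 = 1620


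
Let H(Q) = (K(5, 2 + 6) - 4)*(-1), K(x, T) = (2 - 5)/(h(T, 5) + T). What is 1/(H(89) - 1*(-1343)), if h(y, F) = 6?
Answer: 14/18861 ≈ 0.00074227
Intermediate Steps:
K(x, T) = -3/(6 + T) (K(x, T) = (2 - 5)/(6 + T) = -3/(6 + T))
H(Q) = 59/14 (H(Q) = (-3/(6 + (2 + 6)) - 4)*(-1) = (-3/(6 + 8) - 4)*(-1) = (-3/14 - 4)*(-1) = -59/14*(-1) = 59/14)
1/(H(89) - 1*(-1343)) = 1/(59/14 - 1*(-1343)) = 1/(59/14 + 1343) = 1/(18861/14) = 14/18861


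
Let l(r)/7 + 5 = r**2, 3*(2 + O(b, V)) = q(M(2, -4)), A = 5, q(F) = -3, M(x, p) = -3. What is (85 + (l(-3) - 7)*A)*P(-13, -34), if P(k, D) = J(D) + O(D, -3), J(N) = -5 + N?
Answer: -7980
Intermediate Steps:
O(b, V) = -3 (O(b, V) = -2 + (1/3)*(-3) = -2 - 1 = -3)
P(k, D) = -8 + D (P(k, D) = (-5 + D) - 3 = -8 + D)
l(r) = -35 + 7*r**2
(85 + (l(-3) - 7)*A)*P(-13, -34) = (85 + ((-35 + 7*(-3)**2) - 7)*5)*(-8 - 34) = (85 + ((-35 + 7*9) - 7)*5)*(-42) = (85 + ((-35 + 63) - 7)*5)*(-42) = (85 + (28 - 7)*5)*(-42) = (85 + 21*5)*(-42) = (85 + 105)*(-42) = 190*(-42) = -7980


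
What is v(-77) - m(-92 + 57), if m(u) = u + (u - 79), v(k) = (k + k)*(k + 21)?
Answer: 8773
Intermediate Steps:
v(k) = 2*k*(21 + k) (v(k) = (2*k)*(21 + k) = 2*k*(21 + k))
m(u) = -79 + 2*u (m(u) = u + (-79 + u) = -79 + 2*u)
v(-77) - m(-92 + 57) = 2*(-77)*(21 - 77) - (-79 + 2*(-92 + 57)) = 2*(-77)*(-56) - (-79 + 2*(-35)) = 8624 - (-79 - 70) = 8624 - 1*(-149) = 8624 + 149 = 8773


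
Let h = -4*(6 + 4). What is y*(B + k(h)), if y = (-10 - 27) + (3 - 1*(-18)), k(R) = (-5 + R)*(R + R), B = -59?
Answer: -56656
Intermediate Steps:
h = -40 (h = -4*10 = -40)
k(R) = 2*R*(-5 + R) (k(R) = (-5 + R)*(2*R) = 2*R*(-5 + R))
y = -16 (y = -37 + (3 + 18) = -37 + 21 = -16)
y*(B + k(h)) = -16*(-59 + 2*(-40)*(-5 - 40)) = -16*(-59 + 2*(-40)*(-45)) = -16*(-59 + 3600) = -16*3541 = -56656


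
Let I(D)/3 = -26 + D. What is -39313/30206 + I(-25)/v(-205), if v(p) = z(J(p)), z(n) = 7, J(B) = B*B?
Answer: -4896709/211442 ≈ -23.159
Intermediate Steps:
J(B) = B**2
I(D) = -78 + 3*D (I(D) = 3*(-26 + D) = -78 + 3*D)
v(p) = 7
-39313/30206 + I(-25)/v(-205) = -39313/30206 + (-78 + 3*(-25))/7 = -39313*1/30206 + (-78 - 75)*(1/7) = -39313/30206 - 153*1/7 = -39313/30206 - 153/7 = -4896709/211442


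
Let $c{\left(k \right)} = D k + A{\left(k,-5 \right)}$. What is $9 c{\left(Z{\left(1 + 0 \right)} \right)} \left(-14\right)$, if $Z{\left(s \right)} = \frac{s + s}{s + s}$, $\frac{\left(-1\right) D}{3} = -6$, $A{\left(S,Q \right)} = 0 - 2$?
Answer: $-2016$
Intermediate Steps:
$A{\left(S,Q \right)} = -2$
$D = 18$ ($D = \left(-3\right) \left(-6\right) = 18$)
$Z{\left(s \right)} = 1$ ($Z{\left(s \right)} = \frac{2 s}{2 s} = 2 s \frac{1}{2 s} = 1$)
$c{\left(k \right)} = -2 + 18 k$ ($c{\left(k \right)} = 18 k - 2 = -2 + 18 k$)
$9 c{\left(Z{\left(1 + 0 \right)} \right)} \left(-14\right) = 9 \left(-2 + 18 \cdot 1\right) \left(-14\right) = 9 \left(-2 + 18\right) \left(-14\right) = 9 \cdot 16 \left(-14\right) = 144 \left(-14\right) = -2016$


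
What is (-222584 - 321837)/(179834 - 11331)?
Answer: -544421/168503 ≈ -3.2309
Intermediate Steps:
(-222584 - 321837)/(179834 - 11331) = -544421/168503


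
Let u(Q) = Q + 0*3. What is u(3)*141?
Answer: 423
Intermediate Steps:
u(Q) = Q (u(Q) = Q + 0 = Q)
u(3)*141 = 3*141 = 423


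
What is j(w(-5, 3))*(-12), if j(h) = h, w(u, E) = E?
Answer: -36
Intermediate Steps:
j(w(-5, 3))*(-12) = 3*(-12) = -36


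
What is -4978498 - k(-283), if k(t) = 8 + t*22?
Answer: -4972280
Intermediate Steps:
k(t) = 8 + 22*t
-4978498 - k(-283) = -4978498 - (8 + 22*(-283)) = -4978498 - (8 - 6226) = -4978498 - 1*(-6218) = -4978498 + 6218 = -4972280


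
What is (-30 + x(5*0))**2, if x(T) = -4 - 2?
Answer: 1296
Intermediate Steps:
x(T) = -6
(-30 + x(5*0))**2 = (-30 - 6)**2 = (-36)**2 = 1296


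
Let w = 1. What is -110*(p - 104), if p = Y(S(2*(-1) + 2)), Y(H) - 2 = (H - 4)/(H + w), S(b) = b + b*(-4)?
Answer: 11660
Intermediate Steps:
S(b) = -3*b (S(b) = b - 4*b = -3*b)
Y(H) = 2 + (-4 + H)/(1 + H) (Y(H) = 2 + (H - 4)/(H + 1) = 2 + (-4 + H)/(1 + H))
p = -2 (p = (-2 + 3*(-3*(2*(-1) + 2)))/(1 - 3*(2*(-1) + 2)) = (-2 + 3*(-3*(-2 + 2)))/(1 - 3*(-2 + 2)) = (-2 + 3*(-3*0))/(1 - 3*0) = (-2 + 3*0)/(1 + 0) = (-2 + 0)/1 = 1*(-2) = -2)
-110*(p - 104) = -110*(-2 - 104) = -110*(-106) = 11660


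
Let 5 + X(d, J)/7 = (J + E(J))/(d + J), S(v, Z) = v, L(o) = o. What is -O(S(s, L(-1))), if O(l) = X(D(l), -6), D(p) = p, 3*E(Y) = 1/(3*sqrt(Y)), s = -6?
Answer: 63/2 - 7*I*sqrt(6)/648 ≈ 31.5 - 0.026461*I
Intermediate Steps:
E(Y) = 1/(9*sqrt(Y)) (E(Y) = 1/(3*((3*sqrt(Y)))) = (1/(3*sqrt(Y)))/3 = 1/(9*sqrt(Y)))
X(d, J) = -35 + 7*(J + 1/(9*sqrt(J)))/(J + d) (X(d, J) = -35 + 7*((J + 1/(9*sqrt(J)))/(d + J)) = -35 + 7*((J + 1/(9*sqrt(J)))/(J + d)) = -35 + 7*(J + 1/(9*sqrt(J)))/(J + d))
O(l) = -7*I*sqrt(6)*(1 - 9*I*sqrt(6)*(-24 + 5*l))/(54*(-6 + l)) (O(l) = 7*(1 - 9*sqrt(-6)*(4*(-6) + 5*l))/(9*sqrt(-6)*(-6 + l)) = 7*(-I*sqrt(6)/6)*(1 - 9*I*sqrt(6)*(-24 + 5*l))/(9*(-6 + l)) = -7*I*sqrt(6)*(1 - 9*I*sqrt(6)*(-24 + 5*l))/(54*(-6 + l)))
-O(S(s, L(-1))) = -7*(1296 - 270*(-6) - I*sqrt(6))/(54*(-6 - 6)) = -7*(1296 + 1620 - I*sqrt(6))/(54*(-12)) = -7*(-1)*(2916 - I*sqrt(6))/(54*12) = -(-63/2 + 7*I*sqrt(6)/648) = 63/2 - 7*I*sqrt(6)/648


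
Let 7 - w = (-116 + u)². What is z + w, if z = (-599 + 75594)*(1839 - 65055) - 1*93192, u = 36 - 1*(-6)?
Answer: -4740982581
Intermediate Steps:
u = 42 (u = 36 + 6 = 42)
w = -5469 (w = 7 - (-116 + 42)² = 7 - 1*(-74)² = 7 - 1*5476 = 7 - 5476 = -5469)
z = -4740977112 (z = 74995*(-63216) - 93192 = -4740883920 - 93192 = -4740977112)
z + w = -4740977112 - 5469 = -4740982581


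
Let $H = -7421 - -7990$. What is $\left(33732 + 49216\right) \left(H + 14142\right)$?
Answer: $1220248028$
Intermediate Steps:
$H = 569$ ($H = -7421 + 7990 = 569$)
$\left(33732 + 49216\right) \left(H + 14142\right) = \left(33732 + 49216\right) \left(569 + 14142\right) = 82948 \cdot 14711 = 1220248028$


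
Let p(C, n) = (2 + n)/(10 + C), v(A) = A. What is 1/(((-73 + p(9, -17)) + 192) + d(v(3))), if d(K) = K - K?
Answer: 19/2246 ≈ 0.0084595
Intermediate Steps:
p(C, n) = (2 + n)/(10 + C)
d(K) = 0
1/(((-73 + p(9, -17)) + 192) + d(v(3))) = 1/(((-73 + (2 - 17)/(10 + 9)) + 192) + 0) = 1/(((-73 - 15/19) + 192) + 0) = 1/((-1402/19 + 192) + 0) = 1/(2246/19 + 0) = 1/(2246/19) = 19/2246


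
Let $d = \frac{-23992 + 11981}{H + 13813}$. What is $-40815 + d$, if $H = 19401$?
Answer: $- \frac{1355641421}{33214} \approx -40815.0$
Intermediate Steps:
$d = - \frac{12011}{33214}$ ($d = \frac{-23992 + 11981}{19401 + 13813} = - \frac{12011}{33214} \approx -0.36162$)
$-40815 + d = -40815 - \frac{12011}{33214} = - \frac{1355641421}{33214}$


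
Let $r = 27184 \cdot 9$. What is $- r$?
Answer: $-244656$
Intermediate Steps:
$r = 244656$
$- r = \left(-1\right) 244656 = -244656$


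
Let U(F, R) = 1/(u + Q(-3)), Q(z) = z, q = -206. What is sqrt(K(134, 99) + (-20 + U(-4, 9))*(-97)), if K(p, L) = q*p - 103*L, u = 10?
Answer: 2*I*sqrt(439467)/7 ≈ 189.41*I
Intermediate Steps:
U(F, R) = 1/7 (U(F, R) = 1/(10 - 3) = 1/7)
K(p, L) = -206*p - 103*L
sqrt(K(134, 99) + (-20 + U(-4, 9))*(-97)) = sqrt((-206*134 - 103*99) + (-20 + 1/7)*(-97)) = sqrt((-27604 - 10197) - 139/7*(-97)) = sqrt(-37801 + 13483/7) = sqrt(-251124/7) = 2*I*sqrt(439467)/7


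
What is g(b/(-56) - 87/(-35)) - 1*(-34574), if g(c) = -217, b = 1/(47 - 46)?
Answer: 34357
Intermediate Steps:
b = 1 (b = 1/1 = 1)
g(b/(-56) - 87/(-35)) - 1*(-34574) = -217 - 1*(-34574) = -217 + 34574 = 34357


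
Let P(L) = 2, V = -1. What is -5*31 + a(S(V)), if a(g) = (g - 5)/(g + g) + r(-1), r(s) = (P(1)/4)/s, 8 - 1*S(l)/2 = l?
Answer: -5585/36 ≈ -155.14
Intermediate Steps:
S(l) = 16 - 2*l
r(s) = 1/(2*s) (r(s) = (2/4)/s = (2*(1/4))/s = 1/(2*s))
a(g) = -1/2 + (-5 + g)/(2*g) (a(g) = (g - 5)/(g + g) + (1/2)/(-1) = (-5 + g)/((2*g)) + (1/2)*(-1) = (-5 + g)*(1/(2*g)) - 1/2 = (-5 + g)/(2*g) - 1/2 = -1/2 + (-5 + g)/(2*g))
-5*31 + a(S(V)) = -5*31 - 5/(2*(16 - 2*(-1))) = -155 - 5/(2*(16 + 2)) = -155 - 5/2/18 = -155 - 5/2*1/18 = -155 - 5/36 = -5585/36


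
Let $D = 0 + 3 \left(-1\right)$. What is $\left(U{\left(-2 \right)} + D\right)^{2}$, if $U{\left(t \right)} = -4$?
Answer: $49$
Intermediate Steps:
$D = -3$ ($D = 0 - 3 = -3$)
$\left(U{\left(-2 \right)} + D\right)^{2} = \left(-4 - 3\right)^{2} = \left(-7\right)^{2} = 49$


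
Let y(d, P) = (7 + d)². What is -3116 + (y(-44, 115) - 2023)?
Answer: -3770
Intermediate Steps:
-3116 + (y(-44, 115) - 2023) = -3116 + ((7 - 44)² - 2023) = -3116 + ((-37)² - 2023) = -3116 + (1369 - 2023) = -3116 - 654 = -3770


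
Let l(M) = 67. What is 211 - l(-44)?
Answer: 144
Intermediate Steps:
211 - l(-44) = 211 - 1*67 = 211 - 67 = 144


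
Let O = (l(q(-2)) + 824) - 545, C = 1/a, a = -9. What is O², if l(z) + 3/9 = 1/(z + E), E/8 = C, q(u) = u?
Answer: 471280681/6084 ≈ 77462.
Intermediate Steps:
C = -⅑ (C = 1/(-9) = -⅑ ≈ -0.11111)
E = -8/9 (E = 8*(-⅑) = -8/9 ≈ -0.88889)
l(z) = -⅓ + 1/(-8/9 + z) (l(z) = -⅓ + 1/(z - 8/9) = -⅓ + 1/(-8/9 + z))
O = 21709/78 (O = ((35 - 9*(-2))/(3*(-8 + 9*(-2))) + 824) - 545 = ((35 + 18)/(3*(-8 - 18)) + 824) - 545 = ((⅓)*53/(-26) + 824) - 545 = ((⅓)*(-1/26)*53 + 824) - 545 = (-53/78 + 824) - 545 = 64219/78 - 545 = 21709/78 ≈ 278.32)
O² = (21709/78)² = 471280681/6084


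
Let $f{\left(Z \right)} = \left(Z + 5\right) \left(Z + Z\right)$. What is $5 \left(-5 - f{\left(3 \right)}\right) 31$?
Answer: $-8215$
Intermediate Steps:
$f{\left(Z \right)} = 2 Z \left(5 + Z\right)$ ($f{\left(Z \right)} = \left(5 + Z\right) 2 Z = 2 Z \left(5 + Z\right)$)
$5 \left(-5 - f{\left(3 \right)}\right) 31 = 5 \left(-5 - 2 \cdot 3 \left(5 + 3\right)\right) 31 = 5 \left(-5 - 2 \cdot 3 \cdot 8\right) 31 = 5 \left(-5 - 48\right) 31 = 5 \left(-53\right) 31 = \left(-265\right) 31 = -8215$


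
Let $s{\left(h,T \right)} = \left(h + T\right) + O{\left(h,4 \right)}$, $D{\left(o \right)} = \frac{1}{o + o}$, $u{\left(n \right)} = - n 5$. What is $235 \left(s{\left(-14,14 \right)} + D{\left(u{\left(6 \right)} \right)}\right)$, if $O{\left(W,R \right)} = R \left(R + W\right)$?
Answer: $- \frac{112847}{12} \approx -9403.9$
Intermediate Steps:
$u{\left(n \right)} = - 5 n$
$D{\left(o \right)} = \frac{1}{2 o}$
$s{\left(h,T \right)} = 16 + T + 5 h$ ($s{\left(h,T \right)} = \left(h + T\right) + 4 \left(4 + h\right) = \left(T + h\right) + \left(16 + 4 h\right) = 16 + T + 5 h$)
$235 \left(s{\left(-14,14 \right)} + D{\left(u{\left(6 \right)} \right)}\right) = 235 \left(\left(16 + 14 + 5 \left(-14\right)\right) + \frac{1}{2 \left(\left(-5\right) 6\right)}\right) = 235 \left(\left(16 + 14 - 70\right) + \frac{1}{2 \left(-30\right)}\right) = 235 \left(-40 + \frac{1}{2} \left(- \frac{1}{30}\right)\right) = 235 \left(-40 - \frac{1}{60}\right) = 235 \left(- \frac{2401}{60}\right) = - \frac{112847}{12}$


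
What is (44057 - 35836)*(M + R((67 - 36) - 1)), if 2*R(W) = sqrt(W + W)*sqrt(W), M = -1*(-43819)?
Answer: 360235999 + 123315*sqrt(2) ≈ 3.6041e+8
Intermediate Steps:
M = 43819
R(W) = W*sqrt(2)/2 (R(W) = (sqrt(W + W)*sqrt(W))/2 = (sqrt(2*W)*sqrt(W))/2 = ((sqrt(2)*sqrt(W))*sqrt(W))/2 = (W*sqrt(2))/2 = W*sqrt(2)/2)
(44057 - 35836)*(M + R((67 - 36) - 1)) = (44057 - 35836)*(43819 + ((67 - 36) - 1)*sqrt(2)/2) = 8221*(43819 + (31 - 1)*sqrt(2)/2) = 8221*(43819 + (1/2)*30*sqrt(2)) = 8221*(43819 + 15*sqrt(2)) = 360235999 + 123315*sqrt(2)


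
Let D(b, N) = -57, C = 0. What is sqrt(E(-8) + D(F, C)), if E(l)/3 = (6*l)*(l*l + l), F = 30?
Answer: I*sqrt(8121) ≈ 90.117*I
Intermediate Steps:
E(l) = 18*l*(l + l**2) (E(l) = 3*((6*l)*(l*l + l)) = 3*((6*l)*(l**2 + l)) = 3*((6*l)*(l + l**2)) = 3*(6*l*(l + l**2)) = 18*l*(l + l**2))
sqrt(E(-8) + D(F, C)) = sqrt(18*(-8)**2*(1 - 8) - 57) = sqrt(18*64*(-7) - 57) = sqrt(-8064 - 57) = sqrt(-8121) = I*sqrt(8121)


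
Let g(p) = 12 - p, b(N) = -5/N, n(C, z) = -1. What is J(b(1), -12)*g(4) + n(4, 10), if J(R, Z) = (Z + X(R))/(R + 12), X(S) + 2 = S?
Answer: -159/7 ≈ -22.714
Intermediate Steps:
X(S) = -2 + S
J(R, Z) = (-2 + R + Z)/(12 + R) (J(R, Z) = (Z + (-2 + R))/(R + 12) = (-2 + R + Z)/(12 + R))
J(b(1), -12)*g(4) + n(4, 10) = ((-2 - 5/1 - 12)/(12 - 5/1))*(12 - 1*4) - 1 = ((-2 - 5*1 - 12)/(12 - 5*1))*(12 - 4) - 1 = ((-2 - 5 - 12)/(12 - 5))*8 - 1 = (-19/7)*8 - 1 = ((1/7)*(-19))*8 - 1 = -19/7*8 - 1 = -152/7 - 1 = -159/7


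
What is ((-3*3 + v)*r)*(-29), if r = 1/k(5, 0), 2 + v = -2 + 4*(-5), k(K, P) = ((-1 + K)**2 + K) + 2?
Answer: 957/23 ≈ 41.609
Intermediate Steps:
k(K, P) = 2 + K + (-1 + K)**2 (k(K, P) = (K + (-1 + K)**2) + 2 = 2 + K + (-1 + K)**2)
v = -24 (v = -2 + (-2 + 4*(-5)) = -2 + (-2 - 20) = -2 - 22 = -24)
r = 1/23 (r = 1/(3 + 5**2 - 1*5) = 1/(3 + 25 - 5) = 1/23 ≈ 0.043478)
((-3*3 + v)*r)*(-29) = ((-3*3 - 24)*(1/23))*(-29) = ((-9 - 24)*(1/23))*(-29) = -33*1/23*(-29) = -33/23*(-29) = 957/23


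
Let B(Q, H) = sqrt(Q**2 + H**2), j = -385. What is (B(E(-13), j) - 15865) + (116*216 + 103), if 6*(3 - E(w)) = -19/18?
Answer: 9294 + 7*sqrt(35286001)/108 ≈ 9679.0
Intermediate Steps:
E(w) = 343/108 (E(w) = 3 - (-19)/(6*18) = 3 - 1/6*(-19/18) = 3 + 19/108 = 343/108)
B(Q, H) = sqrt(H**2 + Q**2)
(B(E(-13), j) - 15865) + (116*216 + 103) = (sqrt((-385)**2 + (343/108)**2) - 15865) + (116*216 + 103) = (sqrt(148225 + 117649/11664) - 15865) + (25056 + 103) = (sqrt(1729014049/11664) - 15865) + 25159 = (7*sqrt(35286001)/108 - 15865) + 25159 = (-15865 + 7*sqrt(35286001)/108) + 25159 = 9294 + 7*sqrt(35286001)/108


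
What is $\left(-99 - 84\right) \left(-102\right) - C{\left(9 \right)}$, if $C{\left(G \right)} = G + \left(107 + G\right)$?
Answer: $18541$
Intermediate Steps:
$C{\left(G \right)} = 107 + 2 G$
$\left(-99 - 84\right) \left(-102\right) - C{\left(9 \right)} = \left(-99 - 84\right) \left(-102\right) - \left(107 + 2 \cdot 9\right) = \left(-183\right) \left(-102\right) - \left(107 + 18\right) = 18666 - 125 = 18541$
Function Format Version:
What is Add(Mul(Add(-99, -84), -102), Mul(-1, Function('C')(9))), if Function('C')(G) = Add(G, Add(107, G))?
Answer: 18541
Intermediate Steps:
Function('C')(G) = Add(107, Mul(2, G))
Add(Mul(Add(-99, -84), -102), Mul(-1, Function('C')(9))) = Add(Mul(Add(-99, -84), -102), Mul(-1, Add(107, Mul(2, 9)))) = Add(Mul(-183, -102), Mul(-1, Add(107, 18))) = Add(18666, Mul(-1, 125)) = Add(18666, -125) = 18541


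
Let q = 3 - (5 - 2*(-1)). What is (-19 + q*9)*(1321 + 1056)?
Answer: -130735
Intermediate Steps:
q = -4 (q = 3 - (5 + 2) = 3 - 1*7 = 3 - 7 = -4)
(-19 + q*9)*(1321 + 1056) = (-19 - 4*9)*(1321 + 1056) = (-19 - 36)*2377 = -55*2377 = -130735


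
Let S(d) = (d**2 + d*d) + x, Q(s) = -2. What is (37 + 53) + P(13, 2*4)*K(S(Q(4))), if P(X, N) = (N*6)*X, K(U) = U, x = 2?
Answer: 6330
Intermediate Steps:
S(d) = 2 + 2*d**2 (S(d) = (d**2 + d*d) + 2 = (d**2 + d**2) + 2 = 2*d**2 + 2 = 2 + 2*d**2)
P(X, N) = 6*N*X (P(X, N) = (6*N)*X = 6*N*X)
(37 + 53) + P(13, 2*4)*K(S(Q(4))) = (37 + 53) + (6*(2*4)*13)*(2 + 2*(-2)**2) = 90 + (6*8*13)*(2 + 2*4) = 90 + 624*(2 + 8) = 90 + 624*10 = 90 + 6240 = 6330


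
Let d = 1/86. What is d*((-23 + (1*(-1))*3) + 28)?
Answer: 1/43 ≈ 0.023256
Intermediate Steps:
d = 1/86 ≈ 0.011628
d*((-23 + (1*(-1))*3) + 28) = ((-23 + (1*(-1))*3) + 28)/86 = ((-23 - 1*3) + 28)/86 = ((-23 - 3) + 28)/86 = (-26 + 28)/86 = (1/86)*2 = 1/43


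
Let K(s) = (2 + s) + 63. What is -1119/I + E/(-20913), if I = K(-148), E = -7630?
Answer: 24034937/1735779 ≈ 13.847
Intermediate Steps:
K(s) = 65 + s
I = -83 (I = 65 - 148 = -83)
-1119/I + E/(-20913) = -1119/(-83) - 7630/(-20913) = -1119*(-1/83) - 7630*(-1/20913) = 1119/83 + 7630/20913 = 24034937/1735779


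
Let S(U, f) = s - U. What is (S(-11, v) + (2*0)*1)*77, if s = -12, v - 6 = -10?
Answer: -77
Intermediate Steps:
v = -4 (v = 6 - 10 = -4)
S(U, f) = -12 - U
(S(-11, v) + (2*0)*1)*77 = ((-12 - 1*(-11)) + (2*0)*1)*77 = ((-12 + 11) + 0*1)*77 = (-1 + 0)*77 = -1*77 = -77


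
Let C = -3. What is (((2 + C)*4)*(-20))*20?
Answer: 1600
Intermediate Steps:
(((2 + C)*4)*(-20))*20 = (((2 - 3)*4)*(-20))*20 = (-1*4*(-20))*20 = -4*(-20)*20 = 80*20 = 1600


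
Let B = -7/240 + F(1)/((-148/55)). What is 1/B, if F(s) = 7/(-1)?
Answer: 8880/22841 ≈ 0.38877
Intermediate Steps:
F(s) = -7 (F(s) = 7*(-1) = -7)
B = 22841/8880 (B = -7/240 - 7/((-148/55)) = -7*1/240 - 7/((-148*1/55)) = -7/240 - 7/(-148/55) = -7/240 - 7*(-55/148) = -7/240 + 385/148 = 22841/8880 ≈ 2.5722)
1/B = 1/(22841/8880) = 8880/22841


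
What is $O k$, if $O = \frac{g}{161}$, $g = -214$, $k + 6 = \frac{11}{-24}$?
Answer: $\frac{16585}{1932} \approx 8.5844$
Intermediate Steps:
$k = - \frac{155}{24}$ ($k = -6 + \frac{11}{-24} = -6 + 11 \left(- \frac{1}{24}\right) = -6 - \frac{11}{24} = - \frac{155}{24} \approx -6.4583$)
$O = - \frac{214}{161} \approx -1.3292$
$O k = \left(- \frac{214}{161}\right) \left(- \frac{155}{24}\right) = \frac{16585}{1932}$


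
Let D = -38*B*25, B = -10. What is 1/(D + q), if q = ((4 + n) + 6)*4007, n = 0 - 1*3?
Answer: 1/37549 ≈ 2.6632e-5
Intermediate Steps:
n = -3 (n = 0 - 3 = -3)
D = 9500 (D = -38*(-10)*25 = 380*25 = 9500)
q = 28049 (q = ((4 - 3) + 6)*4007 = (1 + 6)*4007 = 7*4007 = 28049)
1/(D + q) = 1/(9500 + 28049) = 1/37549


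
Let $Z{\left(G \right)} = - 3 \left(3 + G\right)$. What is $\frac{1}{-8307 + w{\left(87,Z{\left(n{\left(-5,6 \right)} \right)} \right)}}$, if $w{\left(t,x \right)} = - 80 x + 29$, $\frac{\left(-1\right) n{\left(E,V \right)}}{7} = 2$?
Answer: $- \frac{1}{10918} \approx -9.1592 \cdot 10^{-5}$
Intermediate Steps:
$n{\left(E,V \right)} = -14$ ($n{\left(E,V \right)} = \left(-7\right) 2 = -14$)
$Z{\left(G \right)} = -9 - 3 G$
$w{\left(t,x \right)} = 29 - 80 x$
$\frac{1}{-8307 + w{\left(87,Z{\left(n{\left(-5,6 \right)} \right)} \right)}} = \frac{1}{-8307 + \left(29 - 80 \left(-9 - -42\right)\right)} = \frac{1}{-8307 + \left(29 - 80 \left(-9 + 42\right)\right)} = \frac{1}{-8307 + \left(29 - 2640\right)} = \frac{1}{-8307 - 2611} = \frac{1}{-10918} = - \frac{1}{10918}$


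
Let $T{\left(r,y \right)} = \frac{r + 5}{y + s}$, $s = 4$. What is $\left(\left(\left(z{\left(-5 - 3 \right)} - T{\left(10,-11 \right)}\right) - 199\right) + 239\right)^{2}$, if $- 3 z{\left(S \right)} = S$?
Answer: $\frac{885481}{441} \approx 2007.9$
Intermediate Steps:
$z{\left(S \right)} = - \frac{S}{3}$
$T{\left(r,y \right)} = \frac{5 + r}{4 + y}$ ($T{\left(r,y \right)} = \frac{r + 5}{y + 4} = \frac{5 + r}{4 + y}$)
$\left(\left(\left(z{\left(-5 - 3 \right)} - T{\left(10,-11 \right)}\right) - 199\right) + 239\right)^{2} = \left(\left(\left(- \frac{-5 - 3}{3} - \frac{5 + 10}{4 - 11}\right) - 199\right) + 239\right)^{2} = \left(\left(\left(\left(- \frac{1}{3}\right) \left(-8\right) - \frac{1}{-7} \cdot 15\right) - 199\right) + 239\right)^{2} = \left(\left(\left(\frac{8}{3} - \left(- \frac{1}{7}\right) 15\right) - 199\right) + 239\right)^{2} = \left(\left(\left(\frac{8}{3} - - \frac{15}{7}\right) - 199\right) + 239\right)^{2} = \left(\left(\left(\frac{8}{3} + \frac{15}{7}\right) - 199\right) + 239\right)^{2} = \left(\left(\frac{101}{21} - 199\right) + 239\right)^{2} = \left(- \frac{4078}{21} + 239\right)^{2} = \left(\frac{941}{21}\right)^{2} = \frac{885481}{441}$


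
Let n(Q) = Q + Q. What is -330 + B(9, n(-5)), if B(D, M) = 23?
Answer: -307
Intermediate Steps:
n(Q) = 2*Q
-330 + B(9, n(-5)) = -330 + 23 = -307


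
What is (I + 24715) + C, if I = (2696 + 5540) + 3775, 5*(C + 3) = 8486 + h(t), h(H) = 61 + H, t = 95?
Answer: 192257/5 ≈ 38451.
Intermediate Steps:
C = 8627/5 (C = -3 + (8486 + (61 + 95))/5 = -3 + (8486 + 156)/5 = -3 + (⅕)*8642 = -3 + 8642/5 = 8627/5 ≈ 1725.4)
I = 12011 (I = 8236 + 3775 = 12011)
(I + 24715) + C = (12011 + 24715) + 8627/5 = 36726 + 8627/5 = 192257/5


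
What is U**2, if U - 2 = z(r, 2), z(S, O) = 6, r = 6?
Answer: 64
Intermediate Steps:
U = 8 (U = 2 + 6 = 8)
U**2 = 8**2 = 64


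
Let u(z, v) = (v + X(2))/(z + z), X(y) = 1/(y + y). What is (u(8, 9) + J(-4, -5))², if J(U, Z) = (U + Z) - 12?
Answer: 1708249/4096 ≈ 417.05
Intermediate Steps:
X(y) = 1/(2*y)
u(z, v) = (¼ + v)/(2*z) (u(z, v) = (v + (½)/2)/(z + z) = (v + (½)*(½))/((2*z)) = (v + ¼)*(1/(2*z)) = (¼ + v)*(1/(2*z)) = (¼ + v)/(2*z))
J(U, Z) = -12 + U + Z
(u(8, 9) + J(-4, -5))² = ((⅛)*(1 + 4*9)/8 + (-12 - 4 - 5))² = ((⅛)*(⅛)*(1 + 36) - 21)² = ((⅛)*(⅛)*37 - 21)² = (37/64 - 21)² = (-1307/64)² = 1708249/4096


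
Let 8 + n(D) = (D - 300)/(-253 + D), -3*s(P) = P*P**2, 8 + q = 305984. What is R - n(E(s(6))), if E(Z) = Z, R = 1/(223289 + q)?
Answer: 235840549/34402225 ≈ 6.8554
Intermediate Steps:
q = 305976 (q = -8 + 305984 = 305976)
s(P) = -P**3/3 (s(P) = -P*P**2/3 = -P**3/3)
R = 1/529265 (R = 1/(223289 + 305976) = 1/529265 ≈ 1.8894e-6)
n(D) = -8 + (-300 + D)/(-253 + D) (n(D) = -8 + (D - 300)/(-253 + D) = -8 + (-300 + D)/(-253 + D))
R - n(E(s(6))) = 1/529265 - (1724 - (-7)*6**3/3)/(-253 - 1/3*6**3) = 1/529265 - (1724 - (-7)*216/3)/(-253 - 1/3*216) = 1/529265 - (1724 - 7*(-72))/(-253 - 72) = 1/529265 - (1724 + 504)/(-325) = 1/529265 - (-1)*2228/325 = 1/529265 - 1*(-2228/325) = 1/529265 + 2228/325 = 235840549/34402225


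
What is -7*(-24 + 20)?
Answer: 28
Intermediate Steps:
-7*(-24 + 20) = -7*(-4) = 28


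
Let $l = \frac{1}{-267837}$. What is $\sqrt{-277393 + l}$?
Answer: $\frac{i \sqrt{19899246930698454}}{267837} \approx 526.68 i$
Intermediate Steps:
$l = - \frac{1}{267837} \approx -3.7336 \cdot 10^{-6}$
$\sqrt{-277393 + l} = \sqrt{-277393 - \frac{1}{267837}} = \sqrt{- \frac{74296108942}{267837}} = \frac{i \sqrt{19899246930698454}}{267837}$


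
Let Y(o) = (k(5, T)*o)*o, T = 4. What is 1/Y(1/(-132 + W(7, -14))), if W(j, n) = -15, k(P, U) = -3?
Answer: -7203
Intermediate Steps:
Y(o) = -3*o**2 (Y(o) = (-3*o)*o = -3*o**2)
1/Y(1/(-132 + W(7, -14))) = 1/(-3/(-132 - 15)**2) = 1/(-3*(1/(-147))**2) = 1/(-3*(-1/147)**2) = 1/(-3*1/21609) = 1/(-1/7203) = -7203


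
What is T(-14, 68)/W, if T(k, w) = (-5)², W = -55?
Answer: -5/11 ≈ -0.45455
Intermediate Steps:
T(k, w) = 25
T(-14, 68)/W = 25/(-55) = 25*(-1/55) = -5/11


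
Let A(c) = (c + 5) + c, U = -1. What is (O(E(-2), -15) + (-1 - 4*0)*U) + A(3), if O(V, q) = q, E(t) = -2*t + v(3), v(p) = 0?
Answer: -3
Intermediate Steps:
E(t) = -2*t (E(t) = -2*t + 0 = -2*t)
A(c) = 5 + 2*c (A(c) = (5 + c) + c = 5 + 2*c)
(O(E(-2), -15) + (-1 - 4*0)*U) + A(3) = (-15 + (-1 - 4*0)*(-1)) + (5 + 2*3) = (-15 + (-1 + 0)*(-1)) + (5 + 6) = (-15 - 1*(-1)) + 11 = (-15 + 1) + 11 = -14 + 11 = -3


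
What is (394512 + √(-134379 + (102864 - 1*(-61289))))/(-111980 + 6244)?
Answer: -49314/13217 - √29774/105736 ≈ -3.7327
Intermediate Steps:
(394512 + √(-134379 + (102864 - 1*(-61289))))/(-111980 + 6244) = (394512 + √(-134379 + (102864 + 61289)))/(-105736) = (394512 + √(-134379 + 164153))*(-1/105736) = (394512 + √29774)*(-1/105736) = -49314/13217 - √29774/105736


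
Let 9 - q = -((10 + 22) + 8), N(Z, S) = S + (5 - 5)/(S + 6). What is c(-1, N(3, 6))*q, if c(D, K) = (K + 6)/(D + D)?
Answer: -294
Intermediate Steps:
N(Z, S) = S (N(Z, S) = S + 0/(6 + S) = S + 0 = S)
c(D, K) = (6 + K)/(2*D) (c(D, K) = (6 + K)/((2*D)) = (6 + K)*(1/(2*D)) = (6 + K)/(2*D))
q = 49 (q = 9 - (-1)*((10 + 22) + 8) = 9 - (-1)*(32 + 8) = 9 - (-1)*40 = 9 - 1*(-40) = 9 + 40 = 49)
c(-1, N(3, 6))*q = ((½)*(6 + 6)/(-1))*49 = ((½)*(-1)*12)*49 = -6*49 = -294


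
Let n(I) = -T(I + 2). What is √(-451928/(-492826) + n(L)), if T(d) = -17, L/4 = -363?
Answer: √1293590605/8497 ≈ 4.2328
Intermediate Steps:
L = -1452 (L = 4*(-363) = -1452)
n(I) = 17 (n(I) = -1*(-17) = 17)
√(-451928/(-492826) + n(L)) = √(-451928/(-492826) + 17) = √(-451928*(-1/492826) + 17) = √(225964/246413 + 17) = √(4414985/246413) = √1293590605/8497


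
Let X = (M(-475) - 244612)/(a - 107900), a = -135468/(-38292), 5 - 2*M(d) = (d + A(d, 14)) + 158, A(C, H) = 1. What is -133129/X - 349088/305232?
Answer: -1748860654400086040/29761826876421 ≈ -58762.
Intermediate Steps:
M(d) = -77 - d/2 (M(d) = 5/2 - ((d + 1) + 158)/2 = 5/2 - ((1 + d) + 158)/2 = 5/2 - (159 + d)/2 = 5/2 + (-159/2 - d/2) = -77 - d/2)
a = 11289/3191 (a = -135468*(-1/38292) = 11289/3191 ≈ 3.5378)
X = 1560089473/688595222 (X = ((-77 - ½*(-475)) - 244612)/(11289/3191 - 107900) = ((-77 + 475/2) - 244612)/(-344297611/3191) = (321/2 - 244612)*(-3191/344297611) = -488903/2*(-3191/344297611) = 1560089473/688595222 ≈ 2.2656)
-133129/X - 349088/305232 = -133129/1560089473/688595222 - 349088/305232 = -133129*688595222/1560089473 - 349088*1/305232 = -91671993309638/1560089473 - 21818/19077 = -1748860654400086040/29761826876421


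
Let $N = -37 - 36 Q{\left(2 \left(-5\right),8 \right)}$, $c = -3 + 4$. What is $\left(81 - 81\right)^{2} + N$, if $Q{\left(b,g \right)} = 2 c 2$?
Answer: $-181$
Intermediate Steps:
$c = 1$
$Q{\left(b,g \right)} = 4$ ($Q{\left(b,g \right)} = 2 \cdot 1 \cdot 2 = 2 \cdot 2 = 4$)
$N = -181$ ($N = -37 - 144 = -181$)
$\left(81 - 81\right)^{2} + N = \left(81 - 81\right)^{2} - 181 = 0^{2} - 181 = 0 - 181 = -181$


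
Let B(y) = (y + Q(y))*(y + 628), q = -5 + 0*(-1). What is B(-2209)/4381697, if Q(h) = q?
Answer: 3500334/4381697 ≈ 0.79885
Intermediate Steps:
q = -5 (q = -5 + 0 = -5)
Q(h) = -5
B(y) = (-5 + y)*(628 + y) (B(y) = (y - 5)*(y + 628) = (-5 + y)*(628 + y))
B(-2209)/4381697 = (-3140 + (-2209)² + 623*(-2209))/4381697 = (-3140 + 4879681 - 1376207)*(1/4381697) = 3500334*(1/4381697) = 3500334/4381697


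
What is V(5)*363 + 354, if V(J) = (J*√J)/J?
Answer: 354 + 363*√5 ≈ 1165.7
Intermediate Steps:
V(J) = √J (V(J) = J^(3/2)/J = √J)
V(5)*363 + 354 = √5*363 + 354 = 363*√5 + 354 = 354 + 363*√5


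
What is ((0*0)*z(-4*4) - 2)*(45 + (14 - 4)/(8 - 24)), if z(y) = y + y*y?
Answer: -355/4 ≈ -88.750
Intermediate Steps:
z(y) = y + y²
((0*0)*z(-4*4) - 2)*(45 + (14 - 4)/(8 - 24)) = ((0*0)*((-4*4)*(1 - 4*4)) - 2)*(45 + (14 - 4)/(8 - 24)) = (0*(-16*(1 - 16)) - 2)*(45 + 10/(-16)) = (0*(-16*(-15)) - 2)*(45 + 10*(-1/16)) = (0*240 - 2)*(45 - 5/8) = (0 - 2)*(355/8) = -2*355/8 = -355/4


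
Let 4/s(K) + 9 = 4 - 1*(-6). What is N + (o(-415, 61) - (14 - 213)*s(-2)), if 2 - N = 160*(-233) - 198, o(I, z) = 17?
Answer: 38293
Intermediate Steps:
s(K) = 4 (s(K) = 4/(-9 + (4 - 1*(-6))) = 4/(-9 + (4 + 6)) = 4/(-9 + 10) = 4/1 = 4*1 = 4)
N = 37480 (N = 2 - (160*(-233) - 198) = 2 - (-37280 - 198) = 2 - 1*(-37478) = 2 + 37478 = 37480)
N + (o(-415, 61) - (14 - 213)*s(-2)) = 37480 + (17 - (14 - 213)*4) = 37480 + (17 - (-199)*4) = 37480 + (17 - 1*(-796)) = 37480 + (17 + 796) = 37480 + 813 = 38293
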